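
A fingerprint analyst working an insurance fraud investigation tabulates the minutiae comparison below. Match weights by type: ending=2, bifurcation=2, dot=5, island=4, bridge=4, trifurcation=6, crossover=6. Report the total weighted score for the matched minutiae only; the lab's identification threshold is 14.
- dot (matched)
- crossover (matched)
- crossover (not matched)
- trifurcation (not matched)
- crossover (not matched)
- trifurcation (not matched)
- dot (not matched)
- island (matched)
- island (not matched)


Weighted minutiae match score:
  dot: matched, +5 (running total 5)
  crossover: matched, +6 (running total 11)
  crossover: not matched, +0
  trifurcation: not matched, +0
  crossover: not matched, +0
  trifurcation: not matched, +0
  dot: not matched, +0
  island: matched, +4 (running total 15)
  island: not matched, +0
Total score = 15
Threshold = 14; verdict = identification

15


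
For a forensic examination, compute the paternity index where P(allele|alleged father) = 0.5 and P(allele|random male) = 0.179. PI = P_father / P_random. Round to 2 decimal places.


Paternity Index calculation:
PI = P(allele|father) / P(allele|random)
PI = 0.5 / 0.179
PI = 2.79

2.79


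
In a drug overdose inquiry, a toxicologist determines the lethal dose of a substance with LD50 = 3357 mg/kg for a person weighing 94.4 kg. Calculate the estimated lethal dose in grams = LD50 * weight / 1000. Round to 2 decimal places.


Lethal dose calculation:
Lethal dose = LD50 * body_weight / 1000
= 3357 * 94.4 / 1000
= 316900.8 / 1000
= 316.90 g

316.90


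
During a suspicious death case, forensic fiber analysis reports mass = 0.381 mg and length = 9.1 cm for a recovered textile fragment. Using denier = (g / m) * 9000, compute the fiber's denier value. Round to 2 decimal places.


Denier calculation:
Mass in grams = 0.381 mg / 1000 = 0.000381 g
Length in meters = 9.1 cm / 100 = 0.091 m
Linear density = mass / length = 0.000381 / 0.091 = 0.00418681 g/m
Denier = (g/m) * 9000 = 0.00418681 * 9000 = 37.68

37.68


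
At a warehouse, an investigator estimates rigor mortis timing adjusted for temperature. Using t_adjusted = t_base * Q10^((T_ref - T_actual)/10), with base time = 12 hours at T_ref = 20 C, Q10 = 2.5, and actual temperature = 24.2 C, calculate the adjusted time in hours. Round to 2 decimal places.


Rigor mortis time adjustment:
Exponent = (T_ref - T_actual) / 10 = (20 - 24.2) / 10 = -0.42
Q10 factor = 2.5^-0.42 = 0.68056
t_adjusted = 12 * 0.68056 = 8.17 hours

8.17


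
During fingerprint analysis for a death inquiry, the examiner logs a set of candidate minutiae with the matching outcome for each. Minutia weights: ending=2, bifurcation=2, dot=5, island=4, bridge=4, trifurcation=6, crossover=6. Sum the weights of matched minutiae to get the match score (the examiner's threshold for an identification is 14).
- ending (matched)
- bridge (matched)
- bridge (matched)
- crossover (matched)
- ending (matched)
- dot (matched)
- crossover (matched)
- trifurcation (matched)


Weighted minutiae match score:
  ending: matched, +2 (running total 2)
  bridge: matched, +4 (running total 6)
  bridge: matched, +4 (running total 10)
  crossover: matched, +6 (running total 16)
  ending: matched, +2 (running total 18)
  dot: matched, +5 (running total 23)
  crossover: matched, +6 (running total 29)
  trifurcation: matched, +6 (running total 35)
Total score = 35
Threshold = 14; verdict = identification

35


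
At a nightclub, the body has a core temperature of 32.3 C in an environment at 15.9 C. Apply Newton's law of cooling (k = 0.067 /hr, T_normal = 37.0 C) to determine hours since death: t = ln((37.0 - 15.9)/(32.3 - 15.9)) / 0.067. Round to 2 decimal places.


Using Newton's law of cooling:
t = ln((T_normal - T_ambient) / (T_body - T_ambient)) / k
T_normal - T_ambient = 21.1
T_body - T_ambient = 16.4
Ratio = 1.286585
ln(ratio) = 0.251991
t = 0.251991 / 0.067 = 3.76 hours

3.76


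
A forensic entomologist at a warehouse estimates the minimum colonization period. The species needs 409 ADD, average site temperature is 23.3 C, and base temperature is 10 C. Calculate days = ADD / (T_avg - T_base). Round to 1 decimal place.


Insect development time:
Effective temperature = avg_temp - T_base = 23.3 - 10 = 13.3 C
Days = ADD / effective_temp = 409 / 13.3 = 30.8 days

30.8


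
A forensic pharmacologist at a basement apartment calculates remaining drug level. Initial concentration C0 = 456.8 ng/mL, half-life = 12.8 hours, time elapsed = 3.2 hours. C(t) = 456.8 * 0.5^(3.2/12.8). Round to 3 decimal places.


Drug concentration decay:
Number of half-lives = t / t_half = 3.2 / 12.8 = 0.25
Decay factor = 0.5^0.25 = 0.84089642
C(t) = 456.8 * 0.84089642 = 384.121 ng/mL

384.121


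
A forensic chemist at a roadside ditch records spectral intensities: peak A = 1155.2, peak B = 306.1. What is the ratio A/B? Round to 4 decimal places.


Spectral peak ratio:
Peak A = 1155.2 counts
Peak B = 306.1 counts
Ratio = 1155.2 / 306.1 = 3.7739

3.7739


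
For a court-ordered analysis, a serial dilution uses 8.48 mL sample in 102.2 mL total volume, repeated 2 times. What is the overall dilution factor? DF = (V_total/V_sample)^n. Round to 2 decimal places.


Dilution factor calculation:
Single dilution = V_total / V_sample = 102.2 / 8.48 ≈ 12.051887
Number of dilutions = 2
Total DF = (102.2 / 8.48)^2 (full precision, rounded at the end) = 145.25

145.25


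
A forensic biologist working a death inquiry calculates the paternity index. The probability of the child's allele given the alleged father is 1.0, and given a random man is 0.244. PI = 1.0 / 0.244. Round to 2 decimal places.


Paternity Index calculation:
PI = P(allele|father) / P(allele|random)
PI = 1.0 / 0.244
PI = 4.10

4.10


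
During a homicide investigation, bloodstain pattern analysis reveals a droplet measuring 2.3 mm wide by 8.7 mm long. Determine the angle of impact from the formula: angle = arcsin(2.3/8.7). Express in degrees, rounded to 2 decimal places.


Blood spatter impact angle calculation:
width / length = 2.3 / 8.7 = 0.264368
angle = arcsin(0.264368)
angle = 15.33 degrees

15.33


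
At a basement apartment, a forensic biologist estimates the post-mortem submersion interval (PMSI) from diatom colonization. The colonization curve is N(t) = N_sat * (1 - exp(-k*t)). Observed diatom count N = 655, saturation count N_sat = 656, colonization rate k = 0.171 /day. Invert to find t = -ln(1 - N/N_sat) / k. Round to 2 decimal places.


PMSI from diatom colonization curve:
N / N_sat = 655 / 656 = 0.998476
1 - N/N_sat = 0.001524
ln(1 - N/N_sat) = -6.486417
t = -ln(1 - N/N_sat) / k = -(-6.486417) / 0.171 = 37.93 days

37.93


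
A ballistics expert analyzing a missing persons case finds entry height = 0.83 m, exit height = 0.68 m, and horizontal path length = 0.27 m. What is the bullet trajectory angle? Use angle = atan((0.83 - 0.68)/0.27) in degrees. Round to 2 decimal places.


Bullet trajectory angle:
Height difference = 0.83 - 0.68 = 0.15 m
angle = atan(0.15 / 0.27)
angle = atan(0.555556)
angle = 29.05 degrees

29.05


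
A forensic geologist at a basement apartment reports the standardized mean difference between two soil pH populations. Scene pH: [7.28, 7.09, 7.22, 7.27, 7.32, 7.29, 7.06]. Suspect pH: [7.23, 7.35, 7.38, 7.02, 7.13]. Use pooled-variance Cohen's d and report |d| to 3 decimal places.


Pooled-variance Cohen's d for soil pH comparison:
Scene mean = 50.53 / 7 = 7.218571
Suspect mean = 36.11 / 5 = 7.222
Scene sample variance s_s^2 = 0.010581
Suspect sample variance s_c^2 = 0.02267
Pooled variance = ((n_s-1)*s_s^2 + (n_c-1)*s_c^2) / (n_s + n_c - 2) = 0.015417
Pooled SD = sqrt(0.015417) = 0.124165
Mean difference = -0.003429
|d| = |-0.003429| / 0.124165 = 0.028

0.028


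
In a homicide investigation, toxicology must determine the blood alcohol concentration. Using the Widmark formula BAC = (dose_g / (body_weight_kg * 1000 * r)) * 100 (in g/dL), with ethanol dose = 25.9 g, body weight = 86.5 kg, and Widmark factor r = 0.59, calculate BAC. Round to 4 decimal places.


Applying the Widmark formula:
BAC = (dose_g / (body_wt * 1000 * r)) * 100
Denominator = 86.5 * 1000 * 0.59 = 51035
BAC = (25.9 / 51035) * 100
BAC = 0.0507 g/dL

0.0507


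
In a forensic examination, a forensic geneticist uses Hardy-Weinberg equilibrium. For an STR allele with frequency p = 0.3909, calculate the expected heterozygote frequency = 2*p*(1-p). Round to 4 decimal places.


Hardy-Weinberg heterozygote frequency:
q = 1 - p = 1 - 0.3909 = 0.6091
2pq = 2 * 0.3909 * 0.6091 = 0.4762

0.4762


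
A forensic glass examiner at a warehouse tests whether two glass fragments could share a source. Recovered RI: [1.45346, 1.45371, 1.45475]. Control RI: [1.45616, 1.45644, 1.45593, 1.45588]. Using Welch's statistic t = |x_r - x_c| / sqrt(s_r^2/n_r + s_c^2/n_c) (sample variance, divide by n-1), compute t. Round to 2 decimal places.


Welch's t-criterion for glass RI comparison:
Recovered mean = sum / n_r = 4.36192 / 3 = 1.4539733
Control mean = sum / n_c = 5.82441 / 4 = 1.4561025
Recovered sample variance s_r^2 = 4.68033e-07
Control sample variance s_c^2 = 6.54917e-08
Welch SE (unpooled) = sqrt(s_r^2/n_r + s_c^2/n_c) = sqrt(1.56011e-07 + 1.63729e-08) = sqrt(1.72384e-07) = 0.000415192
|mean_r - mean_c| = 0.00212917
t = 0.00212917 / 0.000415192 = 5.13

5.13


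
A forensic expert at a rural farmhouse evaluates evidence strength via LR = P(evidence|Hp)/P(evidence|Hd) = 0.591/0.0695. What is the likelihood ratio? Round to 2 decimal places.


Likelihood ratio calculation:
LR = P(E|Hp) / P(E|Hd)
LR = 0.591 / 0.0695
LR = 8.50

8.50


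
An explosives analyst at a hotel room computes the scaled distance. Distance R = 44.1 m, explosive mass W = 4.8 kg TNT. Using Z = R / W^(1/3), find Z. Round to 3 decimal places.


Scaled distance calculation:
W^(1/3) = 4.8^(1/3) = 1.686865
Z = R / W^(1/3) = 44.1 / 1.686865
Z = 26.143 m/kg^(1/3)

26.143


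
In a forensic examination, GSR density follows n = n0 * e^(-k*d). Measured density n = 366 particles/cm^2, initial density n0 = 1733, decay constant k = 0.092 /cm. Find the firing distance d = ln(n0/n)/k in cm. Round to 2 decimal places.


GSR distance calculation:
n0/n = 1733 / 366 = 4.734973
ln(n0/n) = 1.554976
d = 1.554976 / 0.092 = 16.90 cm

16.90


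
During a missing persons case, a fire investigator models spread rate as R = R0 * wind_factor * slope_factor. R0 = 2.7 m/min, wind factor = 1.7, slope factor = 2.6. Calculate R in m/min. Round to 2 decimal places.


Fire spread rate calculation:
R = R0 * wind_factor * slope_factor
= 2.7 * 1.7 * 2.6
= 4.59 * 2.6
= 11.93 m/min

11.93


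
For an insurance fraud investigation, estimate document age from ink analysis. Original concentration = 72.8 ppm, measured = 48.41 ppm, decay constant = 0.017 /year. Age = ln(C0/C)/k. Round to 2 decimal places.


Document age estimation:
C0/C = 72.8 / 48.41 = 1.503822
ln(C0/C) = 0.40801
t = 0.40801 / 0.017 = 24.00 years

24.00


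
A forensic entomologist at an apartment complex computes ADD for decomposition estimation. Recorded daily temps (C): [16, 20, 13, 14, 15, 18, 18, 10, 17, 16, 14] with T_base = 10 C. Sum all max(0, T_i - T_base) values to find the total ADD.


Computing ADD day by day:
Day 1: max(0, 16 - 10) = 6
Day 2: max(0, 20 - 10) = 10
Day 3: max(0, 13 - 10) = 3
Day 4: max(0, 14 - 10) = 4
Day 5: max(0, 15 - 10) = 5
Day 6: max(0, 18 - 10) = 8
Day 7: max(0, 18 - 10) = 8
Day 8: max(0, 10 - 10) = 0
Day 9: max(0, 17 - 10) = 7
Day 10: max(0, 16 - 10) = 6
Day 11: max(0, 14 - 10) = 4
Total ADD = 61

61


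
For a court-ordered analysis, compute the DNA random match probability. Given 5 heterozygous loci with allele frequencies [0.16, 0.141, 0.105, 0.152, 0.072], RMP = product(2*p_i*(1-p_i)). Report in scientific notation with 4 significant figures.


Computing RMP for 5 loci:
Locus 1: 2 * 0.16 * 0.84 = 0.2688
Locus 2: 2 * 0.141 * 0.859 = 0.242238
Locus 3: 2 * 0.105 * 0.895 = 0.18795
Locus 4: 2 * 0.152 * 0.848 = 0.257792
Locus 5: 2 * 0.072 * 0.928 = 0.133632
RMP = 4.216e-04

4.216e-04


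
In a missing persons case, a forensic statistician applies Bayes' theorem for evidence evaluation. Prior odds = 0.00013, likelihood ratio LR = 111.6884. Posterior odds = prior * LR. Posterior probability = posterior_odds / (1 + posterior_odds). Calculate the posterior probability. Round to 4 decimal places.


Bayesian evidence evaluation:
Posterior odds = prior_odds * LR = 0.00013 * 111.6884 = 0.01451949
Posterior probability = posterior_odds / (1 + posterior_odds)
= 0.01451949 / (1 + 0.01451949)
= 0.01451949 / 1.01451949
= 0.0143

0.0143


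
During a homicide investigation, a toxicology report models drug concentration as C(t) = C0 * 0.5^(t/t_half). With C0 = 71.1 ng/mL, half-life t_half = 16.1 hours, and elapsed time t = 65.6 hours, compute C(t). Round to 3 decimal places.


Drug concentration decay:
Number of half-lives = t / t_half = 65.6 / 16.1 = 4.074534
Decay factor = 0.5^4.074534 = 0.05935305
C(t) = 71.1 * 0.05935305 = 4.220 ng/mL

4.220


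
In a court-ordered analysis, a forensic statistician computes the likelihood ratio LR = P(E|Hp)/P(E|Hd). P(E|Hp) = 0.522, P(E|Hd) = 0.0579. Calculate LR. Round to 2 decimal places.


Likelihood ratio calculation:
LR = P(E|Hp) / P(E|Hd)
LR = 0.522 / 0.0579
LR = 9.02

9.02


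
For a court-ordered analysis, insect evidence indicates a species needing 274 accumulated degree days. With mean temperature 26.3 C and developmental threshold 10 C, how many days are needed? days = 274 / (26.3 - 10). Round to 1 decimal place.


Insect development time:
Effective temperature = avg_temp - T_base = 26.3 - 10 = 16.3 C
Days = ADD / effective_temp = 274 / 16.3 = 16.8 days

16.8


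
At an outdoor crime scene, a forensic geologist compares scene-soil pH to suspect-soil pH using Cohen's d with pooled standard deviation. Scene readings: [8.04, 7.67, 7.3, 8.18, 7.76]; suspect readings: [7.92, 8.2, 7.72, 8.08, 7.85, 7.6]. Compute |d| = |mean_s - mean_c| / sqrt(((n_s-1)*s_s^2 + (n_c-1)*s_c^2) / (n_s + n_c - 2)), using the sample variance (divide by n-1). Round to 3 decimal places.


Pooled-variance Cohen's d for soil pH comparison:
Scene mean = 38.95 / 5 = 7.79
Suspect mean = 47.37 / 6 = 7.895
Scene sample variance s_s^2 = 0.1175
Suspect sample variance s_c^2 = 0.04951
Pooled variance = ((n_s-1)*s_s^2 + (n_c-1)*s_c^2) / (n_s + n_c - 2) = 0.079728
Pooled SD = sqrt(0.079728) = 0.282361
Mean difference = -0.105
|d| = |-0.105| / 0.282361 = 0.372

0.372


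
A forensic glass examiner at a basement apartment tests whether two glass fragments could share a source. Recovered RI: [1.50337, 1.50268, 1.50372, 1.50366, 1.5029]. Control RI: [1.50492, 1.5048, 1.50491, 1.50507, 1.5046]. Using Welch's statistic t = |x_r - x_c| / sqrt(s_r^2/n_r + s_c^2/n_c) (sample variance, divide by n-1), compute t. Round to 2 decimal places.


Welch's t-criterion for glass RI comparison:
Recovered mean = sum / n_r = 7.51633 / 5 = 1.503266
Control mean = sum / n_c = 7.5243 / 5 = 1.50486
Recovered sample variance s_r^2 = 2.1238e-07
Control sample variance s_c^2 = 3.035e-08
Welch SE (unpooled) = sqrt(s_r^2/n_r + s_c^2/n_c) = sqrt(4.2476e-08 + 6.07e-09) = sqrt(4.8546e-08) = 0.000220332
|mean_r - mean_c| = 0.001594
t = 0.001594 / 0.000220332 = 7.23

7.23


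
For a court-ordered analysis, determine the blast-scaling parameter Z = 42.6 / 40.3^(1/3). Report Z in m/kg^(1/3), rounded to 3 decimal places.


Scaled distance calculation:
W^(1/3) = 40.3^(1/3) = 3.42848
Z = R / W^(1/3) = 42.6 / 3.42848
Z = 12.425 m/kg^(1/3)

12.425


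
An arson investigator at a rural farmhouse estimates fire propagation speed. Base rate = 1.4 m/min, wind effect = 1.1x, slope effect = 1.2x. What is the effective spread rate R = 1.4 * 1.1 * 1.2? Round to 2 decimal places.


Fire spread rate calculation:
R = R0 * wind_factor * slope_factor
= 1.4 * 1.1 * 1.2
= 1.54 * 1.2
= 1.85 m/min

1.85


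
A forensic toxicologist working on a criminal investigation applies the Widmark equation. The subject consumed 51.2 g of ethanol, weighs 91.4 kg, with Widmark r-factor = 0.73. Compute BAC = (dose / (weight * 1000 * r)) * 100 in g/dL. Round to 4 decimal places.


Applying the Widmark formula:
BAC = (dose_g / (body_wt * 1000 * r)) * 100
Denominator = 91.4 * 1000 * 0.73 = 66722
BAC = (51.2 / 66722) * 100
BAC = 0.0767 g/dL

0.0767


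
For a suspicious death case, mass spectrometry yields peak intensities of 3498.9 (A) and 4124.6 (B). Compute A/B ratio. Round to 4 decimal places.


Spectral peak ratio:
Peak A = 3498.9 counts
Peak B = 4124.6 counts
Ratio = 3498.9 / 4124.6 = 0.8483

0.8483


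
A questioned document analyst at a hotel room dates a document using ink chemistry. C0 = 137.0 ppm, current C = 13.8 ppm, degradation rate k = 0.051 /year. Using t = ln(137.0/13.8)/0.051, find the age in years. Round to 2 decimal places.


Document age estimation:
C0/C = 137.0 / 13.8 = 9.927536
ln(C0/C) = 2.295312
t = 2.295312 / 0.051 = 45.01 years

45.01


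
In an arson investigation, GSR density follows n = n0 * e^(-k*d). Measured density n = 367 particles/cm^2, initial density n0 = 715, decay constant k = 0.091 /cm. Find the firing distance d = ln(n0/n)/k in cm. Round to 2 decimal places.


GSR distance calculation:
n0/n = 715 / 367 = 1.948229
ln(n0/n) = 0.666921
d = 0.666921 / 0.091 = 7.33 cm

7.33


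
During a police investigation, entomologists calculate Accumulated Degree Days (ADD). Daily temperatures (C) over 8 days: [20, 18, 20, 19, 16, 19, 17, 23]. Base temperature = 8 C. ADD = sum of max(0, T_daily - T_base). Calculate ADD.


Computing ADD day by day:
Day 1: max(0, 20 - 8) = 12
Day 2: max(0, 18 - 8) = 10
Day 3: max(0, 20 - 8) = 12
Day 4: max(0, 19 - 8) = 11
Day 5: max(0, 16 - 8) = 8
Day 6: max(0, 19 - 8) = 11
Day 7: max(0, 17 - 8) = 9
Day 8: max(0, 23 - 8) = 15
Total ADD = 88

88


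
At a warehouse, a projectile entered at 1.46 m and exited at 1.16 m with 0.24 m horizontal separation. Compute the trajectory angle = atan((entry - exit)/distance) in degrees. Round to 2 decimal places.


Bullet trajectory angle:
Height difference = 1.46 - 1.16 = 0.3 m
angle = atan(0.3 / 0.24)
angle = atan(1.25)
angle = 51.34 degrees

51.34


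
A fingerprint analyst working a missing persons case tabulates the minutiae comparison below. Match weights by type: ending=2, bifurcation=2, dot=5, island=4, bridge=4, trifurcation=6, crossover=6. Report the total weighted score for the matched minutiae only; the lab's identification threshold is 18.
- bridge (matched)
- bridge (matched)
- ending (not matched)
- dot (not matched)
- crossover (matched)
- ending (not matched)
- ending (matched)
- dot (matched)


Weighted minutiae match score:
  bridge: matched, +4 (running total 4)
  bridge: matched, +4 (running total 8)
  ending: not matched, +0
  dot: not matched, +0
  crossover: matched, +6 (running total 14)
  ending: not matched, +0
  ending: matched, +2 (running total 16)
  dot: matched, +5 (running total 21)
Total score = 21
Threshold = 18; verdict = identification

21


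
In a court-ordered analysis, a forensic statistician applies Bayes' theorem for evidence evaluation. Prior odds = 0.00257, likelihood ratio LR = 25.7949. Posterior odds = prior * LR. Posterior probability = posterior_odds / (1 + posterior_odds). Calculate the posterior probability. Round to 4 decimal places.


Bayesian evidence evaluation:
Posterior odds = prior_odds * LR = 0.00257 * 25.7949 = 0.06629289
Posterior probability = posterior_odds / (1 + posterior_odds)
= 0.06629289 / (1 + 0.06629289)
= 0.06629289 / 1.06629289
= 0.0622

0.0622


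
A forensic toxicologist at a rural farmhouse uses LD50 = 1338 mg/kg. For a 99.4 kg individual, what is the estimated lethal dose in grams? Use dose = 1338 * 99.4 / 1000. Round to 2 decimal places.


Lethal dose calculation:
Lethal dose = LD50 * body_weight / 1000
= 1338 * 99.4 / 1000
= 132997.2 / 1000
= 133.00 g

133.00


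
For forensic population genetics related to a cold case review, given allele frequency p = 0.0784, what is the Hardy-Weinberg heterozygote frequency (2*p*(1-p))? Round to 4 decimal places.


Hardy-Weinberg heterozygote frequency:
q = 1 - p = 1 - 0.0784 = 0.9216
2pq = 2 * 0.0784 * 0.9216 = 0.1445

0.1445


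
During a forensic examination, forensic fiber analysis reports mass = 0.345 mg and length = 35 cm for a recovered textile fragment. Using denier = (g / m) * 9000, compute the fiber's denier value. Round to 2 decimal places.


Denier calculation:
Mass in grams = 0.345 mg / 1000 = 0.000345 g
Length in meters = 35 cm / 100 = 0.35 m
Linear density = mass / length = 0.000345 / 0.35 = 0.00098571 g/m
Denier = (g/m) * 9000 = 0.00098571 * 9000 = 8.87

8.87


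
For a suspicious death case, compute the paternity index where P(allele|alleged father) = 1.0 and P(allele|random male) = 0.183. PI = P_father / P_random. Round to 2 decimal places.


Paternity Index calculation:
PI = P(allele|father) / P(allele|random)
PI = 1.0 / 0.183
PI = 5.46

5.46


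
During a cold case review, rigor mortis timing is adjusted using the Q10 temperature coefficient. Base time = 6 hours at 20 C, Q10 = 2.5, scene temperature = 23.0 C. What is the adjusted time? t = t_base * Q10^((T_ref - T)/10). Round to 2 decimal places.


Rigor mortis time adjustment:
Exponent = (T_ref - T_actual) / 10 = (20 - 23.0) / 10 = -0.3
Q10 factor = 2.5^-0.3 = 0.75966
t_adjusted = 6 * 0.75966 = 4.56 hours

4.56


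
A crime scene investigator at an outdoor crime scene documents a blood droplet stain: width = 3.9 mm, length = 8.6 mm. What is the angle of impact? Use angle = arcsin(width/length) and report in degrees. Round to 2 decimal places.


Blood spatter impact angle calculation:
width / length = 3.9 / 8.6 = 0.453488
angle = arcsin(0.453488)
angle = 26.97 degrees

26.97


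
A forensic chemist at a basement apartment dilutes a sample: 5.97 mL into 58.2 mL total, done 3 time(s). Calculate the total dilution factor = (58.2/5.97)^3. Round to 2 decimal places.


Dilution factor calculation:
Single dilution = V_total / V_sample = 58.2 / 5.97 ≈ 9.748744
Number of dilutions = 3
Total DF = (58.2 / 5.97)^3 (full precision, rounded at the end) = 926.50

926.50


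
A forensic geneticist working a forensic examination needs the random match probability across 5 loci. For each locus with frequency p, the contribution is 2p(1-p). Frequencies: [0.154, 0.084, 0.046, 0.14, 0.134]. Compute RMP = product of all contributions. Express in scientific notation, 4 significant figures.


Computing RMP for 5 loci:
Locus 1: 2 * 0.154 * 0.846 = 0.260568
Locus 2: 2 * 0.084 * 0.916 = 0.153888
Locus 3: 2 * 0.046 * 0.954 = 0.087768
Locus 4: 2 * 0.14 * 0.86 = 0.2408
Locus 5: 2 * 0.134 * 0.866 = 0.232088
RMP = 1.967e-04

1.967e-04


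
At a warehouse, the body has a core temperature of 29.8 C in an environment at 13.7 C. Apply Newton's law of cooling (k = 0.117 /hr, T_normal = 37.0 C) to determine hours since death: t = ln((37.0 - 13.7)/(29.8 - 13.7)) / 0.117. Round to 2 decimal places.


Using Newton's law of cooling:
t = ln((T_normal - T_ambient) / (T_body - T_ambient)) / k
T_normal - T_ambient = 23.3
T_body - T_ambient = 16.1
Ratio = 1.447205
ln(ratio) = 0.369634
t = 0.369634 / 0.117 = 3.16 hours

3.16


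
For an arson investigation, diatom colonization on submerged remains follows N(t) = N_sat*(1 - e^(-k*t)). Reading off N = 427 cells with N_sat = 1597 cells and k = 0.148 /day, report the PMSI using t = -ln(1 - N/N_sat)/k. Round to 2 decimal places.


PMSI from diatom colonization curve:
N / N_sat = 427 / 1597 = 0.267376
1 - N/N_sat = 0.732624
ln(1 - N/N_sat) = -0.311123
t = -ln(1 - N/N_sat) / k = -(-0.311123) / 0.148 = 2.10 days

2.10


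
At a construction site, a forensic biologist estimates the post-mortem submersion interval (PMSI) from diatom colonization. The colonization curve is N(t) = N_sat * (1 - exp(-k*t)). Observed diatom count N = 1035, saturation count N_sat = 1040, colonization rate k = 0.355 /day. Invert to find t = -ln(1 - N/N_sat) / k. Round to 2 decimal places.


PMSI from diatom colonization curve:
N / N_sat = 1035 / 1040 = 0.995192
1 - N/N_sat = 0.004808
ln(1 - N/N_sat) = -5.337474
t = -ln(1 - N/N_sat) / k = -(-5.337474) / 0.355 = 15.04 days

15.04


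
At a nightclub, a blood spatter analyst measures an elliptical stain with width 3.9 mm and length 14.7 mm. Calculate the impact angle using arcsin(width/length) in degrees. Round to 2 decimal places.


Blood spatter impact angle calculation:
width / length = 3.9 / 14.7 = 0.265306
angle = arcsin(0.265306)
angle = 15.39 degrees

15.39


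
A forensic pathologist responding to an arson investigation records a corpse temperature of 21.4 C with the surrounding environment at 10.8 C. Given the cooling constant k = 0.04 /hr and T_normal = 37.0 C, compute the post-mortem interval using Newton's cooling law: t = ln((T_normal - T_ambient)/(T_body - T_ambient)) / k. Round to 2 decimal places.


Using Newton's law of cooling:
t = ln((T_normal - T_ambient) / (T_body - T_ambient)) / k
T_normal - T_ambient = 26.2
T_body - T_ambient = 10.6
Ratio = 2.471698
ln(ratio) = 0.904905
t = 0.904905 / 0.04 = 22.62 hours

22.62


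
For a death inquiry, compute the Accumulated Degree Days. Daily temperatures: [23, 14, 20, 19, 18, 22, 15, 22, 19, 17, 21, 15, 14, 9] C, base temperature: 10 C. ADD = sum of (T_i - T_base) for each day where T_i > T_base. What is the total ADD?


Computing ADD day by day:
Day 1: max(0, 23 - 10) = 13
Day 2: max(0, 14 - 10) = 4
Day 3: max(0, 20 - 10) = 10
Day 4: max(0, 19 - 10) = 9
Day 5: max(0, 18 - 10) = 8
Day 6: max(0, 22 - 10) = 12
Day 7: max(0, 15 - 10) = 5
Day 8: max(0, 22 - 10) = 12
Day 9: max(0, 19 - 10) = 9
Day 10: max(0, 17 - 10) = 7
Day 11: max(0, 21 - 10) = 11
Day 12: max(0, 15 - 10) = 5
Day 13: max(0, 14 - 10) = 4
Day 14: max(0, 9 - 10) = 0
Total ADD = 109

109


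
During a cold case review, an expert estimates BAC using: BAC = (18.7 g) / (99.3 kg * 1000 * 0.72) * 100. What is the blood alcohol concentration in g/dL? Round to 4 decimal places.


Applying the Widmark formula:
BAC = (dose_g / (body_wt * 1000 * r)) * 100
Denominator = 99.3 * 1000 * 0.72 = 71496
BAC = (18.7 / 71496) * 100
BAC = 0.0262 g/dL

0.0262


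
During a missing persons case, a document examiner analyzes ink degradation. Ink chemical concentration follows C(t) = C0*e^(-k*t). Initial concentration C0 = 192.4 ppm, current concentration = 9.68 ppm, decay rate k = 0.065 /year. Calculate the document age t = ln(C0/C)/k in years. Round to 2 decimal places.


Document age estimation:
C0/C = 192.4 / 9.68 = 19.876033
ln(C0/C) = 2.989515
t = 2.989515 / 0.065 = 45.99 years

45.99


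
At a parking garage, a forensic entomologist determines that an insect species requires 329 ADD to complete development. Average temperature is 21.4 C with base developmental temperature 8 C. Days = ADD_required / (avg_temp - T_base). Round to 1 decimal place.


Insect development time:
Effective temperature = avg_temp - T_base = 21.4 - 8 = 13.4 C
Days = ADD / effective_temp = 329 / 13.4 = 24.6 days

24.6


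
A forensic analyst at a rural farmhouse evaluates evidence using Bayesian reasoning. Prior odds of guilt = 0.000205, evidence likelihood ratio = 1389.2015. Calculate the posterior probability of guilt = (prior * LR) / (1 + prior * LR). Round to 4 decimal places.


Bayesian evidence evaluation:
Posterior odds = prior_odds * LR = 0.000205 * 1389.2015 = 0.2847863
Posterior probability = posterior_odds / (1 + posterior_odds)
= 0.2847863 / (1 + 0.2847863)
= 0.2847863 / 1.2847863
= 0.2217

0.2217


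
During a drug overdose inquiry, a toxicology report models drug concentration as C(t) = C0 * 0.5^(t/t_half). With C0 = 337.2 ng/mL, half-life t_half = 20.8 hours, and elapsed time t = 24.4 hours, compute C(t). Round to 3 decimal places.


Drug concentration decay:
Number of half-lives = t / t_half = 24.4 / 20.8 = 1.173077
Decay factor = 0.5^1.173077 = 0.44347448
C(t) = 337.2 * 0.44347448 = 149.540 ng/mL

149.540


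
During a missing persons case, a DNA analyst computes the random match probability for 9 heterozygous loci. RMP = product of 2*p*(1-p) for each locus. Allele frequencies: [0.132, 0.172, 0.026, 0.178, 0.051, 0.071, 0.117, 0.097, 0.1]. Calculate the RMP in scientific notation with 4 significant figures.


Computing RMP for 9 loci:
Locus 1: 2 * 0.132 * 0.868 = 0.229152
Locus 2: 2 * 0.172 * 0.828 = 0.284832
Locus 3: 2 * 0.026 * 0.974 = 0.050648
Locus 4: 2 * 0.178 * 0.822 = 0.292632
Locus 5: 2 * 0.051 * 0.949 = 0.096798
Locus 6: 2 * 0.071 * 0.929 = 0.131918
Locus 7: 2 * 0.117 * 0.883 = 0.206622
Locus 8: 2 * 0.097 * 0.903 = 0.175182
Locus 9: 2 * 0.1 * 0.9 = 0.18
RMP = 8.048e-08

8.048e-08


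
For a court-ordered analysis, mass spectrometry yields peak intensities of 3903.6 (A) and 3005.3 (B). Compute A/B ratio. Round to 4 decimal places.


Spectral peak ratio:
Peak A = 3903.6 counts
Peak B = 3005.3 counts
Ratio = 3903.6 / 3005.3 = 1.2989

1.2989


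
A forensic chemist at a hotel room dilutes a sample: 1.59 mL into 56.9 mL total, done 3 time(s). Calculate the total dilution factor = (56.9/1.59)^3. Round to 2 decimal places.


Dilution factor calculation:
Single dilution = V_total / V_sample = 56.9 / 1.59 ≈ 35.786164
Number of dilutions = 3
Total DF = (56.9 / 1.59)^3 (full precision, rounded at the end) = 45829.53

45829.53


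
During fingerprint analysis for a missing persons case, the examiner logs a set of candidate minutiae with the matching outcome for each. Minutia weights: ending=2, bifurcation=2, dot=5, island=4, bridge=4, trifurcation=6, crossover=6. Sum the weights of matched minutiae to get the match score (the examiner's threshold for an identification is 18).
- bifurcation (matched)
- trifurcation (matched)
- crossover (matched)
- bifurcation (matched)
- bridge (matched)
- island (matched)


Weighted minutiae match score:
  bifurcation: matched, +2 (running total 2)
  trifurcation: matched, +6 (running total 8)
  crossover: matched, +6 (running total 14)
  bifurcation: matched, +2 (running total 16)
  bridge: matched, +4 (running total 20)
  island: matched, +4 (running total 24)
Total score = 24
Threshold = 18; verdict = identification

24


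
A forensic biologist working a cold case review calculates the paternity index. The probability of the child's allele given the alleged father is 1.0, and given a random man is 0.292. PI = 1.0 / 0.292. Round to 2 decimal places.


Paternity Index calculation:
PI = P(allele|father) / P(allele|random)
PI = 1.0 / 0.292
PI = 3.42

3.42


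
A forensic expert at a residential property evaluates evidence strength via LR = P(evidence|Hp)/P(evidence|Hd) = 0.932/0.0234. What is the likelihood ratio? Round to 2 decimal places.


Likelihood ratio calculation:
LR = P(E|Hp) / P(E|Hd)
LR = 0.932 / 0.0234
LR = 39.83

39.83


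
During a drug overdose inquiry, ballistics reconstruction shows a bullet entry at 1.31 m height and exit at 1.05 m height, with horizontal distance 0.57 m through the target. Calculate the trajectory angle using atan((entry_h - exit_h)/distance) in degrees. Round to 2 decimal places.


Bullet trajectory angle:
Height difference = 1.31 - 1.05 = 0.26 m
angle = atan(0.26 / 0.57)
angle = atan(0.45614)
angle = 24.52 degrees

24.52


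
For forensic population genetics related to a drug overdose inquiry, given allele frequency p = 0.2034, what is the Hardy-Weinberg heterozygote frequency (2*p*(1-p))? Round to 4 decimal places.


Hardy-Weinberg heterozygote frequency:
q = 1 - p = 1 - 0.2034 = 0.7966
2pq = 2 * 0.2034 * 0.7966 = 0.3241

0.3241


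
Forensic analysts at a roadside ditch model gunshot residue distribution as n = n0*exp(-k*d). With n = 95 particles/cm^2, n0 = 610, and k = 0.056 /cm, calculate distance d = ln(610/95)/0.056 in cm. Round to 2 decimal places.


GSR distance calculation:
n0/n = 610 / 95 = 6.421053
ln(n0/n) = 1.859582
d = 1.859582 / 0.056 = 33.21 cm

33.21


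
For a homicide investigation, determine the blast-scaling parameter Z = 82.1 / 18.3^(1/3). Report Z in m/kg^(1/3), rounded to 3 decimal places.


Scaled distance calculation:
W^(1/3) = 18.3^(1/3) = 2.635221
Z = R / W^(1/3) = 82.1 / 2.635221
Z = 31.155 m/kg^(1/3)

31.155


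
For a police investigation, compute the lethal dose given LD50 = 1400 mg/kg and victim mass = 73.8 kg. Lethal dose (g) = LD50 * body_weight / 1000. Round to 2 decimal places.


Lethal dose calculation:
Lethal dose = LD50 * body_weight / 1000
= 1400 * 73.8 / 1000
= 103320 / 1000
= 103.32 g

103.32


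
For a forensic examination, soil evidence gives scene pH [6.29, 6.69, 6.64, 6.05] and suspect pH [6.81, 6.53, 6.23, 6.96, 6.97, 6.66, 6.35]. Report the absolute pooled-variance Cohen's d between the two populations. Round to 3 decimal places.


Pooled-variance Cohen's d for soil pH comparison:
Scene mean = 25.67 / 4 = 6.4175
Suspect mean = 46.51 / 7 = 6.644286
Scene sample variance s_s^2 = 0.091692
Suspect sample variance s_c^2 = 0.084129
Pooled variance = ((n_s-1)*s_s^2 + (n_c-1)*s_c^2) / (n_s + n_c - 2) = 0.08665
Pooled SD = sqrt(0.08665) = 0.294364
Mean difference = -0.226786
|d| = |-0.226786| / 0.294364 = 0.770

0.770


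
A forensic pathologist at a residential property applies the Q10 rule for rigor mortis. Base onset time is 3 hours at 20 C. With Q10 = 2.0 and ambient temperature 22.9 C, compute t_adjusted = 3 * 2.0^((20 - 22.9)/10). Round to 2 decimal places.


Rigor mortis time adjustment:
Exponent = (T_ref - T_actual) / 10 = (20 - 22.9) / 10 = -0.29
Q10 factor = 2.0^-0.29 = 0.8179
t_adjusted = 3 * 0.8179 = 2.45 hours

2.45


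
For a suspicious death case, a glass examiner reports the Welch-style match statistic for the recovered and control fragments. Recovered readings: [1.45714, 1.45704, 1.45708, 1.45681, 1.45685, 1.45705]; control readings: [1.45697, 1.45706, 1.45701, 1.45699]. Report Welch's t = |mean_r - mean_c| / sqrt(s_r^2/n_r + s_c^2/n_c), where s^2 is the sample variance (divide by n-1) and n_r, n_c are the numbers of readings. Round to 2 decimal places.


Welch's t-criterion for glass RI comparison:
Recovered mean = sum / n_r = 8.74197 / 6 = 1.456995
Control mean = sum / n_c = 5.82803 / 4 = 1.4570075
Recovered sample variance s_r^2 = 1.771e-08
Control sample variance s_c^2 = 1.49167e-09
Welch SE (unpooled) = sqrt(s_r^2/n_r + s_c^2/n_c) = sqrt(2.95167e-09 + 3.72917e-10) = sqrt(3.32459e-09) = 5.76593e-05
|mean_r - mean_c| = 1.25e-05
t = 1.25e-05 / 5.76593e-05 = 0.22

0.22


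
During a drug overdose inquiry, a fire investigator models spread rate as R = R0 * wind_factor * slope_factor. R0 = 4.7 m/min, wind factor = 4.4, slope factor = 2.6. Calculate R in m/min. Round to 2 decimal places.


Fire spread rate calculation:
R = R0 * wind_factor * slope_factor
= 4.7 * 4.4 * 2.6
= 20.68 * 2.6
= 53.77 m/min

53.77


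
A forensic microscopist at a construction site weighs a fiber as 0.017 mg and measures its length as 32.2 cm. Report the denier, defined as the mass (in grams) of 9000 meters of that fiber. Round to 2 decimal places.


Denier calculation:
Mass in grams = 0.017 mg / 1000 = 0.000017 g
Length in meters = 32.2 cm / 100 = 0.322 m
Linear density = mass / length = 0.000017 / 0.322 = 0.0000528 g/m
Denier = (g/m) * 9000 = 0.0000528 * 9000 = 0.48

0.48


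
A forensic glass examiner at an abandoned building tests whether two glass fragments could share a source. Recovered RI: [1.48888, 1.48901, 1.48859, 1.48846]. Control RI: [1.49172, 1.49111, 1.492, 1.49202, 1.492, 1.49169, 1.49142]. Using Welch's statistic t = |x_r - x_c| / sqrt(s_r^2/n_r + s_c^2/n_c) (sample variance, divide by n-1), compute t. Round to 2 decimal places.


Welch's t-criterion for glass RI comparison:
Recovered mean = sum / n_r = 5.95494 / 4 = 1.488735
Control mean = sum / n_c = 10.44196 / 7 = 1.4917086
Recovered sample variance s_r^2 = 6.44333e-08
Control sample variance s_c^2 = 1.18148e-07
Welch SE (unpooled) = sqrt(s_r^2/n_r + s_c^2/n_c) = sqrt(1.61083e-08 + 1.68782e-08) = sqrt(3.29865e-08) = 0.000181622
|mean_r - mean_c| = 0.00297357
t = 0.00297357 / 0.000181622 = 16.37

16.37


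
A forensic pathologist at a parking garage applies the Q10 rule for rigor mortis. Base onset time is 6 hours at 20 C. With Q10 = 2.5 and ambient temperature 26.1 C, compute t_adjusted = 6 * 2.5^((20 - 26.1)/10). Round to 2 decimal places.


Rigor mortis time adjustment:
Exponent = (T_ref - T_actual) / 10 = (20 - 26.1) / 10 = -0.61
Q10 factor = 2.5^-0.61 = 0.57182
t_adjusted = 6 * 0.57182 = 3.43 hours

3.43


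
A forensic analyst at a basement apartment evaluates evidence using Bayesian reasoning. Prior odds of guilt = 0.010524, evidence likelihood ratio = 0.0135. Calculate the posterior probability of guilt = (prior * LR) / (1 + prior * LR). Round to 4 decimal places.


Bayesian evidence evaluation:
Posterior odds = prior_odds * LR = 0.010524 * 0.0135 = 0.000142074
Posterior probability = posterior_odds / (1 + posterior_odds)
= 0.000142074 / (1 + 0.000142074)
= 0.000142074 / 1.000142074
= 0.0001

0.0001


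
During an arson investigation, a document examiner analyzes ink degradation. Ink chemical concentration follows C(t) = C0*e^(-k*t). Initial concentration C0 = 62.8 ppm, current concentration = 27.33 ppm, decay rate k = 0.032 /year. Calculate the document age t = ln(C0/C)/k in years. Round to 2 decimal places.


Document age estimation:
C0/C = 62.8 / 27.33 = 2.297841
ln(C0/C) = 0.83197
t = 0.83197 / 0.032 = 26.00 years

26.00


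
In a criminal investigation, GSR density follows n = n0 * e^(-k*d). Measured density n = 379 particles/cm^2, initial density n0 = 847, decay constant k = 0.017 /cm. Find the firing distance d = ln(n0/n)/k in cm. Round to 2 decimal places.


GSR distance calculation:
n0/n = 847 / 379 = 2.234828
ln(n0/n) = 0.804164
d = 0.804164 / 0.017 = 47.30 cm

47.30


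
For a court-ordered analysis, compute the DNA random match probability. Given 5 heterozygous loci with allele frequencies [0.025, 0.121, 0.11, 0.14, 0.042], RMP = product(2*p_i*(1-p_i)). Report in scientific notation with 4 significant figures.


Computing RMP for 5 loci:
Locus 1: 2 * 0.025 * 0.975 = 0.04875
Locus 2: 2 * 0.121 * 0.879 = 0.212718
Locus 3: 2 * 0.11 * 0.89 = 0.1958
Locus 4: 2 * 0.14 * 0.86 = 0.2408
Locus 5: 2 * 0.042 * 0.958 = 0.080472
RMP = 3.935e-05

3.935e-05


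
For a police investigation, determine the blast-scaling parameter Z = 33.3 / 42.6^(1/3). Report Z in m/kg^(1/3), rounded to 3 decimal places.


Scaled distance calculation:
W^(1/3) = 42.6^(1/3) = 3.492501
Z = R / W^(1/3) = 33.3 / 3.492501
Z = 9.535 m/kg^(1/3)

9.535


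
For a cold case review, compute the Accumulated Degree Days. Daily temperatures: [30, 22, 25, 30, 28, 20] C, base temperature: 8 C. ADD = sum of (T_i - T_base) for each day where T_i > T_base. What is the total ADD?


Computing ADD day by day:
Day 1: max(0, 30 - 8) = 22
Day 2: max(0, 22 - 8) = 14
Day 3: max(0, 25 - 8) = 17
Day 4: max(0, 30 - 8) = 22
Day 5: max(0, 28 - 8) = 20
Day 6: max(0, 20 - 8) = 12
Total ADD = 107

107


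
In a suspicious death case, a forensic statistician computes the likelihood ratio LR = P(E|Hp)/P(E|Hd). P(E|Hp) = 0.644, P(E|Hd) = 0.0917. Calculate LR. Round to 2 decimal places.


Likelihood ratio calculation:
LR = P(E|Hp) / P(E|Hd)
LR = 0.644 / 0.0917
LR = 7.02

7.02


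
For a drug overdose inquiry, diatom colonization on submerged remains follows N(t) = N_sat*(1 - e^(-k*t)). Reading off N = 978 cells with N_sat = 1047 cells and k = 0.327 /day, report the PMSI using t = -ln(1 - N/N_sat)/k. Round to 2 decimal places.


PMSI from diatom colonization curve:
N / N_sat = 978 / 1047 = 0.934097
1 - N/N_sat = 0.065903
ln(1 - N/N_sat) = -2.719571
t = -ln(1 - N/N_sat) / k = -(-2.719571) / 0.327 = 8.32 days

8.32


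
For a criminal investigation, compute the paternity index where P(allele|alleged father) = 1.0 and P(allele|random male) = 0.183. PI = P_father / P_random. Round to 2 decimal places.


Paternity Index calculation:
PI = P(allele|father) / P(allele|random)
PI = 1.0 / 0.183
PI = 5.46

5.46


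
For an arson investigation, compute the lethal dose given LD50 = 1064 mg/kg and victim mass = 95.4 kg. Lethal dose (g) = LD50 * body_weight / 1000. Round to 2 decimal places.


Lethal dose calculation:
Lethal dose = LD50 * body_weight / 1000
= 1064 * 95.4 / 1000
= 101505.6 / 1000
= 101.51 g

101.51
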